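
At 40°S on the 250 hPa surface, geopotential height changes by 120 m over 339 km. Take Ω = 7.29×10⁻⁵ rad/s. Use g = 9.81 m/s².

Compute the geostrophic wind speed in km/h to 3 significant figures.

Coriolis parameter at 40°S:
f = 2Ω sin φ = 2 × 7.29×10⁻⁵ × sin 40° = 9.37×10⁻⁵ s⁻¹
Height gradient: |∂Z/∂n| = 120 m / 339000 m = 3.54×10⁻⁴
On a pressure surface, geostrophic balance gives V_g = (g/f)|∂Z/∂n|:
V_g = 9.81 × 3.54×10⁻⁴ / 9.37×10⁻⁵ = 37.1 m/s
Converting: 37.1 m/s × 3.6 = 133 km/h

133 km/h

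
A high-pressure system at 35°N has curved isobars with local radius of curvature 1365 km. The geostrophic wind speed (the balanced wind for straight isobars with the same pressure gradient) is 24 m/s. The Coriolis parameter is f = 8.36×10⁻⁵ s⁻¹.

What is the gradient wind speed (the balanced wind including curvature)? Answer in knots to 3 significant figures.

Around a high, pressure-gradient force acts outward with centrifugal, so Coriolis balances both:
fV = (1/ρ)|∂P/∂n| + V²/R  →  V² − fR·V + fR·V_g = 0
With fR = 8.36×10⁻⁵ × 1365×10³ m = 114 m/s:
V = [fR − √((fR)² − 4 fR V_g)]/2 = [114 − √(114² − 4×114×24)]/2 = 34.3 m/s
Supergeostrophic (V > V_g = 24 m/s), as expected around a high.
Converting: 34.3 m/s × 1.944 = 66.7 knots

66.7 knots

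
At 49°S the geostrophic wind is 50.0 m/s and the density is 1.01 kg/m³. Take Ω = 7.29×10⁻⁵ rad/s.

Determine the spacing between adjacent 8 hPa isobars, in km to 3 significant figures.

Coriolis parameter at 49°S:
f = 2Ω sin φ = 2 × 7.29×10⁻⁵ × sin 49° = 1.10×10⁻⁴ s⁻¹
Geostrophic balance rearranged: |∂P/∂n| = f ρ V_g
|∂P/∂n| = 1.10×10⁻⁴ × 1.01 × 50.0 = 5.56×10⁻³ Pa/m
Isobar spacing: Δn = ΔP/|∂P/∂n| = 800 Pa / 5.56×10⁻³ Pa/m = 143966 m ≈ 144 km

144 km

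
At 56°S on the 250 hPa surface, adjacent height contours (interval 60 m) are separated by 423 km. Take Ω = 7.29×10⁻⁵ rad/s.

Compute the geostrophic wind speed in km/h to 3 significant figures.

Coriolis parameter at 56°S:
f = 2Ω sin φ = 2 × 7.29×10⁻⁵ × sin 56° = 1.21×10⁻⁴ s⁻¹
Height gradient: |∂Z/∂n| = 60 m / 423000 m = 1.42×10⁻⁴
On a pressure surface, geostrophic balance gives V_g = (g/f)|∂Z/∂n|:
V_g = 9.81 × 1.42×10⁻⁴ / 1.21×10⁻⁴ = 11.5 m/s
Converting: 11.5 m/s × 3.6 = 41.4 km/h

41.4 km/h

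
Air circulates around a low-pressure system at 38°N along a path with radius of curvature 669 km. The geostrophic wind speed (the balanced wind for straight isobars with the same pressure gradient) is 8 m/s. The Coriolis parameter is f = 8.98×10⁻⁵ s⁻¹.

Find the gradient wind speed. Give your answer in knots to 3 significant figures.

13.9 knots

Around a low, centrifugal force acts outward with Coriolis, so pressure-gradient force balances both:
(1/ρ)|∂P/∂n| = fV + V²/R  →  V² + fR·V − fR·V_g = 0
With fR = 8.98×10⁻⁵ × 669×10³ m = 60.1 m/s:
V = [−fR + √((fR)² + 4 fR V_g)]/2 = [−60.1 + √(60.1² + 4×60.1×8)]/2 = 7.15 m/s
Subgeostrophic (V < V_g = 8 m/s), as expected around a low.
Converting: 7.15 m/s × 1.944 = 13.9 knots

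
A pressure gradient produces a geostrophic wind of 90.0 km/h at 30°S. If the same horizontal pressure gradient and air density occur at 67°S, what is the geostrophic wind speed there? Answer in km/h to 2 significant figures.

With the same pressure gradient and density, V_g ∝ 1/f ∝ 1/sin φ.
V₂ = V₁ · sin φ₁ / sin φ₂ = 90.0 × sin 30° / sin 67°
V₂ = 90.0 × 0.5000/0.9205 = 49 km/h

49 km/h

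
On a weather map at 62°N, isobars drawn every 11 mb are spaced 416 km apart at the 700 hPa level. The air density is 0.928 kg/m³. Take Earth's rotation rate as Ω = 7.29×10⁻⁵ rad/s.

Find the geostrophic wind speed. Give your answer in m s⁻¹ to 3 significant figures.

22.1 m s⁻¹

Coriolis parameter at 62°N:
f = 2Ω sin φ = 2 × 7.29×10⁻⁵ × sin 62° = 1.29×10⁻⁴ s⁻¹
Pressure gradient: |∂P/∂n| = 1100 Pa / 416000 m = 2.64×10⁻³ Pa/m
Geostrophic balance (pressure-gradient force = Coriolis force):
V_g = (1/(fρ)) |∂P/∂n| = 2.64×10⁻³ / (1.29×10⁻⁴ × 0.928) = 22.1 m/s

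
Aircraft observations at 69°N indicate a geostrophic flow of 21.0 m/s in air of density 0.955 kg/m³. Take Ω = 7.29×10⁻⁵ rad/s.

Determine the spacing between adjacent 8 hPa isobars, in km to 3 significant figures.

293 km

Coriolis parameter at 69°N:
f = 2Ω sin φ = 2 × 7.29×10⁻⁵ × sin 69° = 1.36×10⁻⁴ s⁻¹
Geostrophic balance rearranged: |∂P/∂n| = f ρ V_g
|∂P/∂n| = 1.36×10⁻⁴ × 0.955 × 21.0 = 2.73×10⁻³ Pa/m
Isobar spacing: Δn = ΔP/|∂P/∂n| = 800 Pa / 2.73×10⁻³ Pa/m = 293061 m ≈ 293 km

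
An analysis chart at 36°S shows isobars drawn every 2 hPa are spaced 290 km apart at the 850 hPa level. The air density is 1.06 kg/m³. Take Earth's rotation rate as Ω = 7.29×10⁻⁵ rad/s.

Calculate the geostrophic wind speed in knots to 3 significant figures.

Coriolis parameter at 36°S:
f = 2Ω sin φ = 2 × 7.29×10⁻⁵ × sin 36° = 8.57×10⁻⁵ s⁻¹
Pressure gradient: |∂P/∂n| = 200 Pa / 290000 m = 6.90×10⁻⁴ Pa/m
Geostrophic balance (pressure-gradient force = Coriolis force):
V_g = (1/(fρ)) |∂P/∂n| = 6.90×10⁻⁴ / (8.57×10⁻⁵ × 1.06) = 7.59 m/s
Converting: 7.59 m/s × 1.944 = 14.8 knots

14.8 knots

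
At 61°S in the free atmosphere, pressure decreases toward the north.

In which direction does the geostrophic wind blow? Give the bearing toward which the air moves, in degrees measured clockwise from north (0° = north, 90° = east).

270°

The pressure-gradient force points toward the north (bearing 000°).
Geostrophic balance: in the Southern Hemisphere the Coriolis force deflects motion to the left, so the geostrophic wind blows 90° to the left of the pressure-gradient force (low pressure on the right).
Rotating 000° by 90° counterclockwise gives 270° — the wind blows toward the west.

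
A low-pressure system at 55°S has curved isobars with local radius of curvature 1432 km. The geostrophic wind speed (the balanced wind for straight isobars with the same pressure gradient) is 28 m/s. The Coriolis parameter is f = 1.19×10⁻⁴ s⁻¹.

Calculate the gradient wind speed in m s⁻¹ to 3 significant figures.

24.5 m s⁻¹

Around a low, centrifugal force acts outward with Coriolis, so pressure-gradient force balances both:
(1/ρ)|∂P/∂n| = fV + V²/R  →  V² + fR·V − fR·V_g = 0
With fR = 1.19×10⁻⁴ × 1432×10³ m = 170 m/s:
V = [−fR + √((fR)² + 4 fR V_g)]/2 = [−170 + √(170² + 4×170×28)]/2 = 24.5 m/s
Subgeostrophic (V < V_g = 28 m/s), as expected around a low.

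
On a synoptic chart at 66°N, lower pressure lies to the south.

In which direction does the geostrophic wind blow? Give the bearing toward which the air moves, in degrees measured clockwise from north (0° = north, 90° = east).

The pressure-gradient force points toward the south (bearing 180°).
Geostrophic balance: in the Northern Hemisphere the Coriolis force deflects motion to the right, so the geostrophic wind blows 90° to the right of the pressure-gradient force (low pressure on the left).
Rotating 180° by 90° clockwise gives 270° — the wind blows toward the west.

270°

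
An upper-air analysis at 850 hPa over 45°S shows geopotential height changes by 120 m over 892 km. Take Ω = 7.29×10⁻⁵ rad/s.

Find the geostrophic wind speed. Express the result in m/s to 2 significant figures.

Coriolis parameter at 45°S:
f = 2Ω sin φ = 2 × 7.29×10⁻⁵ × sin 45° = 1.03×10⁻⁴ s⁻¹
Height gradient: |∂Z/∂n| = 120 m / 892000 m = 1.35×10⁻⁴
On a pressure surface, geostrophic balance gives V_g = (g/f)|∂Z/∂n|:
V_g = 9.81 × 1.35×10⁻⁴ / 1.03×10⁻⁴ = 12.8 m/s

13 m/s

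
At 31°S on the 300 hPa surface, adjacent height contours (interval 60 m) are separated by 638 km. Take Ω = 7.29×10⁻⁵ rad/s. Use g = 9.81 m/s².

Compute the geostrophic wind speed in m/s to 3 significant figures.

Coriolis parameter at 31°S:
f = 2Ω sin φ = 2 × 7.29×10⁻⁵ × sin 31° = 7.51×10⁻⁵ s⁻¹
Height gradient: |∂Z/∂n| = 60 m / 638000 m = 9.40×10⁻⁵
On a pressure surface, geostrophic balance gives V_g = (g/f)|∂Z/∂n|:
V_g = 9.81 × 9.40×10⁻⁵ / 7.51×10⁻⁵ = 12.3 m/s

12.3 m/s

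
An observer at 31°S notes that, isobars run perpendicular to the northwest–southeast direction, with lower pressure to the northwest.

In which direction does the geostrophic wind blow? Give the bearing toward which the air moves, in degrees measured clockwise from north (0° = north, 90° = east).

The pressure-gradient force points toward the northwest (bearing 315°).
Geostrophic balance: in the Southern Hemisphere the Coriolis force deflects motion to the left, so the geostrophic wind blows 90° to the left of the pressure-gradient force (low pressure on the right).
Rotating 315° by 90° counterclockwise gives 225° — the wind blows toward the southwest.

225°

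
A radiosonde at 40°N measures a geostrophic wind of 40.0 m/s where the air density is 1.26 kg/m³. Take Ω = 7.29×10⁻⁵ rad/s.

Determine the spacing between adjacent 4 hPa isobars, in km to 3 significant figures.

84.7 km

Coriolis parameter at 40°N:
f = 2Ω sin φ = 2 × 7.29×10⁻⁵ × sin 40° = 9.37×10⁻⁵ s⁻¹
Geostrophic balance rearranged: |∂P/∂n| = f ρ V_g
|∂P/∂n| = 9.37×10⁻⁵ × 1.26 × 40.0 = 4.72×10⁻³ Pa/m
Isobar spacing: Δn = ΔP/|∂P/∂n| = 400 Pa / 4.72×10⁻³ Pa/m = 84685 m ≈ 84.7 km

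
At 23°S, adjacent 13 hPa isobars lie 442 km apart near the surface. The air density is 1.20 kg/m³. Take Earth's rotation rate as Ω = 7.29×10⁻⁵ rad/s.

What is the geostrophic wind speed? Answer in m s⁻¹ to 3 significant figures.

Coriolis parameter at 23°S:
f = 2Ω sin φ = 2 × 7.29×10⁻⁵ × sin 23° = 5.70×10⁻⁵ s⁻¹
Pressure gradient: |∂P/∂n| = 1300 Pa / 442000 m = 2.94×10⁻³ Pa/m
Geostrophic balance (pressure-gradient force = Coriolis force):
V_g = (1/(fρ)) |∂P/∂n| = 2.94×10⁻³ / (5.70×10⁻⁵ × 1.20) = 43.0 m/s

43.0 m s⁻¹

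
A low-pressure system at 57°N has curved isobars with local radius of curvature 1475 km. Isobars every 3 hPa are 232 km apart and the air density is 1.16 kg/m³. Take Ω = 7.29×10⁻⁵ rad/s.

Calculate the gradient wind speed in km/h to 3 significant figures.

Coriolis parameter at 57°N:
f = 2Ω sin φ = 2 × 7.29×10⁻⁵ × sin 57° = 1.22×10⁻⁴ s⁻¹
Pressure gradient: |∂P/∂n| = 300 Pa / 232000 m = 1.29×10⁻³ Pa/m
Geostrophic speed: V_g = |∂P/∂n|/(fρ) = 1.29×10⁻³/(1.22×10⁻⁴ × 1.16) = 9.12 m/s
Around a low, centrifugal force acts outward with Coriolis, so pressure-gradient force balances both:
(1/ρ)|∂P/∂n| = fV + V²/R  →  V² + fR·V − fR·V_g = 0
With fR = 1.22×10⁻⁴ × 1475×10³ m = 180 m/s:
V = [−fR + √((fR)² + 4 fR V_g)]/2 = [−180 + √(180² + 4×180×9.12)]/2 = 8.7 m/s
Subgeostrophic (V < V_g = 9.12 m/s), as expected around a low.
Converting: 8.7 m/s × 3.6 = 31.3 km/h

31.3 km/h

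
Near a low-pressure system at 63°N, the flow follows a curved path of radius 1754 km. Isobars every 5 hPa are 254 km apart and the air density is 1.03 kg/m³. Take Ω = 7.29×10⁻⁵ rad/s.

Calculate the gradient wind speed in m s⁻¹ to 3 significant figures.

Coriolis parameter at 63°N:
f = 2Ω sin φ = 2 × 7.29×10⁻⁵ × sin 63° = 1.30×10⁻⁴ s⁻¹
Pressure gradient: |∂P/∂n| = 500 Pa / 254000 m = 1.97×10⁻³ Pa/m
Geostrophic speed: V_g = |∂P/∂n|/(fρ) = 1.97×10⁻³/(1.30×10⁻⁴ × 1.03) = 14.7 m/s
Around a low, centrifugal force acts outward with Coriolis, so pressure-gradient force balances both:
(1/ρ)|∂P/∂n| = fV + V²/R  →  V² + fR·V − fR·V_g = 0
With fR = 1.30×10⁻⁴ × 1754×10³ m = 228 m/s:
V = [−fR + √((fR)² + 4 fR V_g)]/2 = [−228 + √(228² + 4×228×14.7)]/2 = 13.9 m/s
Subgeostrophic (V < V_g = 14.7 m/s), as expected around a low.

13.9 m s⁻¹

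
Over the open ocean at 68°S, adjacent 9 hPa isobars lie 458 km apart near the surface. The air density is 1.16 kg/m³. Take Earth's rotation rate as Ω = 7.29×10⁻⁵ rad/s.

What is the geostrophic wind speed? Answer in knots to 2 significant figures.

Coriolis parameter at 68°S:
f = 2Ω sin φ = 2 × 7.29×10⁻⁵ × sin 68° = 1.35×10⁻⁴ s⁻¹
Pressure gradient: |∂P/∂n| = 900 Pa / 458000 m = 1.97×10⁻³ Pa/m
Geostrophic balance (pressure-gradient force = Coriolis force):
V_g = (1/(fρ)) |∂P/∂n| = 1.97×10⁻³ / (1.35×10⁻⁴ × 1.16) = 12.5 m/s
Converting: 12.5 m/s × 1.944 = 24 knots

24 knots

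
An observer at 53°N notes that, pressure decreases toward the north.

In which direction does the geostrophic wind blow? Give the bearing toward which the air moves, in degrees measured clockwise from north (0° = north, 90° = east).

090°

The pressure-gradient force points toward the north (bearing 000°).
Geostrophic balance: in the Northern Hemisphere the Coriolis force deflects motion to the right, so the geostrophic wind blows 90° to the right of the pressure-gradient force (low pressure on the left).
Rotating 000° by 90° clockwise gives 090° — the wind blows toward the east.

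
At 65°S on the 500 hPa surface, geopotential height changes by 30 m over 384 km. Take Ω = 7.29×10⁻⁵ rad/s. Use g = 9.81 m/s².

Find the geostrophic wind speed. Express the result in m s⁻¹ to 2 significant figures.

Coriolis parameter at 65°S:
f = 2Ω sin φ = 2 × 7.29×10⁻⁵ × sin 65° = 1.32×10⁻⁴ s⁻¹
Height gradient: |∂Z/∂n| = 30 m / 384000 m = 7.81×10⁻⁵
On a pressure surface, geostrophic balance gives V_g = (g/f)|∂Z/∂n|:
V_g = 9.81 × 7.81×10⁻⁵ / 1.32×10⁻⁴ = 5.80 m/s

5.8 m s⁻¹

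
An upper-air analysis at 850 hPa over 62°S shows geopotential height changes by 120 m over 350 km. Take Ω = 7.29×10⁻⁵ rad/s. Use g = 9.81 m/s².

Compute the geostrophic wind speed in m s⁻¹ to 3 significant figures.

Coriolis parameter at 62°S:
f = 2Ω sin φ = 2 × 7.29×10⁻⁵ × sin 62° = 1.29×10⁻⁴ s⁻¹
Height gradient: |∂Z/∂n| = 120 m / 350000 m = 3.43×10⁻⁴
On a pressure surface, geostrophic balance gives V_g = (g/f)|∂Z/∂n|:
V_g = 9.81 × 3.43×10⁻⁴ / 1.29×10⁻⁴ = 26.1 m/s

26.1 m s⁻¹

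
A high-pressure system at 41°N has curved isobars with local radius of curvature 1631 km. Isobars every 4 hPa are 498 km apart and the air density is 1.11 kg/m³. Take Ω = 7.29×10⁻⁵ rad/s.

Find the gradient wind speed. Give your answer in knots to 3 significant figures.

Coriolis parameter at 41°N:
f = 2Ω sin φ = 2 × 7.29×10⁻⁵ × sin 41° = 9.57×10⁻⁵ s⁻¹
Pressure gradient: |∂P/∂n| = 400 Pa / 498000 m = 8.03×10⁻⁴ Pa/m
Geostrophic speed: V_g = |∂P/∂n|/(fρ) = 8.03×10⁻⁴/(9.57×10⁻⁵ × 1.11) = 7.56 m/s
Around a high, pressure-gradient force acts outward with centrifugal, so Coriolis balances both:
fV = (1/ρ)|∂P/∂n| + V²/R  →  V² − fR·V + fR·V_g = 0
With fR = 9.57×10⁻⁵ × 1631×10³ m = 156 m/s:
V = [fR − √((fR)² − 4 fR V_g)]/2 = [156 − √(156² − 4×156×7.56)]/2 = 7.97 m/s
Supergeostrophic (V > V_g = 7.56 m/s), as expected around a high.
Converting: 7.97 m/s × 1.944 = 15.5 knots

15.5 knots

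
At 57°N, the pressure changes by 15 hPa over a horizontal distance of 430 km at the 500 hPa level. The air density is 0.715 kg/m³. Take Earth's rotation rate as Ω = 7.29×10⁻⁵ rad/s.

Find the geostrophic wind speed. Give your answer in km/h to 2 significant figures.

140 km/h

Coriolis parameter at 57°N:
f = 2Ω sin φ = 2 × 7.29×10⁻⁵ × sin 57° = 1.22×10⁻⁴ s⁻¹
Pressure gradient: |∂P/∂n| = 1500 Pa / 430000 m = 3.49×10⁻³ Pa/m
Geostrophic balance (pressure-gradient force = Coriolis force):
V_g = (1/(fρ)) |∂P/∂n| = 3.49×10⁻³ / (1.22×10⁻⁴ × 0.715) = 39.9 m/s
Converting: 39.9 m/s × 3.6 = 140 km/h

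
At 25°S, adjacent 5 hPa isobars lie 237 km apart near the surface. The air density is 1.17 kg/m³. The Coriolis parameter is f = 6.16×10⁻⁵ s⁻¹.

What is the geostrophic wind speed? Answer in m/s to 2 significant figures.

29 m/s

Pressure gradient: |∂P/∂n| = 500 Pa / 237000 m = 2.11×10⁻³ Pa/m
Geostrophic balance (pressure-gradient force = Coriolis force):
V_g = (1/(fρ)) |∂P/∂n| = 2.11×10⁻³ / (6.16×10⁻⁵ × 1.17) = 29.3 m/s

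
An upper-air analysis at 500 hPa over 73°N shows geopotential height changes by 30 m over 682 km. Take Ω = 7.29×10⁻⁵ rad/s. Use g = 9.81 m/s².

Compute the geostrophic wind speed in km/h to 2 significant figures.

11 km/h

Coriolis parameter at 73°N:
f = 2Ω sin φ = 2 × 7.29×10⁻⁵ × sin 73° = 1.39×10⁻⁴ s⁻¹
Height gradient: |∂Z/∂n| = 30 m / 682000 m = 4.40×10⁻⁵
On a pressure surface, geostrophic balance gives V_g = (g/f)|∂Z/∂n|:
V_g = 9.81 × 4.40×10⁻⁵ / 1.39×10⁻⁴ = 3.09 m/s
Converting: 3.09 m/s × 3.6 = 11 km/h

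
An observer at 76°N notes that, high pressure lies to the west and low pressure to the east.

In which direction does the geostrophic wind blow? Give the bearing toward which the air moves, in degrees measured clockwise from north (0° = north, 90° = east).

180°

The pressure-gradient force points toward the east (bearing 090°).
Geostrophic balance: in the Northern Hemisphere the Coriolis force deflects motion to the right, so the geostrophic wind blows 90° to the right of the pressure-gradient force (low pressure on the left).
Rotating 090° by 90° clockwise gives 180° — the wind blows toward the south.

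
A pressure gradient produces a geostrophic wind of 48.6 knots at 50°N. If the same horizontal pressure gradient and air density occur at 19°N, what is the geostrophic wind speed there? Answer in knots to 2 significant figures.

110 knots

With the same pressure gradient and density, V_g ∝ 1/f ∝ 1/sin φ.
V₂ = V₁ · sin φ₁ / sin φ₂ = 48.6 × sin 50° / sin 19°
V₂ = 48.6 × 0.7660/0.3256 = 110 knots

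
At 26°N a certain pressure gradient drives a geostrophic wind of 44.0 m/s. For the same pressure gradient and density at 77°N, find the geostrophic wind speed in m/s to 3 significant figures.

With the same pressure gradient and density, V_g ∝ 1/f ∝ 1/sin φ.
V₂ = V₁ · sin φ₁ / sin φ₂ = 44.0 × sin 26° / sin 77°
V₂ = 44.0 × 0.4384/0.9744 = 19.8 m/s

19.8 m/s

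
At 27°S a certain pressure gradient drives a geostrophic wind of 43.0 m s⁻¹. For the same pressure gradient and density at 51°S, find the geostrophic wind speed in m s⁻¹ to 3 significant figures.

With the same pressure gradient and density, V_g ∝ 1/f ∝ 1/sin φ.
V₂ = V₁ · sin φ₁ / sin φ₂ = 43.0 × sin 27° / sin 51°
V₂ = 43.0 × 0.4540/0.7771 = 25.1 m s⁻¹

25.1 m s⁻¹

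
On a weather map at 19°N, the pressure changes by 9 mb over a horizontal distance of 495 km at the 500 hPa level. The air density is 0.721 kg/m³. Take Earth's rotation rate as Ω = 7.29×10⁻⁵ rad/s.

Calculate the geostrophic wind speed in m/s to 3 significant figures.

53.1 m/s

Coriolis parameter at 19°N:
f = 2Ω sin φ = 2 × 7.29×10⁻⁵ × sin 19° = 4.75×10⁻⁵ s⁻¹
Pressure gradient: |∂P/∂n| = 900 Pa / 495000 m = 1.82×10⁻³ Pa/m
Geostrophic balance (pressure-gradient force = Coriolis force):
V_g = (1/(fρ)) |∂P/∂n| = 1.82×10⁻³ / (4.75×10⁻⁵ × 0.721) = 53.1 m/s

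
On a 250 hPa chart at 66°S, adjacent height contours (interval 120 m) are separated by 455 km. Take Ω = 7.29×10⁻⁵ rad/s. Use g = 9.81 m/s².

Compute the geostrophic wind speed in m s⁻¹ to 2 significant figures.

Coriolis parameter at 66°S:
f = 2Ω sin φ = 2 × 7.29×10⁻⁵ × sin 66° = 1.33×10⁻⁴ s⁻¹
Height gradient: |∂Z/∂n| = 120 m / 455000 m = 2.64×10⁻⁴
On a pressure surface, geostrophic balance gives V_g = (g/f)|∂Z/∂n|:
V_g = 9.81 × 2.64×10⁻⁴ / 1.33×10⁻⁴ = 19.4 m/s

19 m s⁻¹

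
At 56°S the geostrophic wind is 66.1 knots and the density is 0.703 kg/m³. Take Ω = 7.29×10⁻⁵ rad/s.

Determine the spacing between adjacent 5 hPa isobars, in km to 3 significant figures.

173 km

Coriolis parameter at 56°S:
f = 2Ω sin φ = 2 × 7.29×10⁻⁵ × sin 56° = 1.21×10⁻⁴ s⁻¹
Wind speed in SI: 66.1 knots = 34.0 m/s
Geostrophic balance rearranged: |∂P/∂n| = f ρ V_g
|∂P/∂n| = 1.21×10⁻⁴ × 0.703 × 34.0 = 2.89×10⁻³ Pa/m
Isobar spacing: Δn = ΔP/|∂P/∂n| = 500 Pa / 2.89×10⁻³ Pa/m = 173039 m ≈ 173 km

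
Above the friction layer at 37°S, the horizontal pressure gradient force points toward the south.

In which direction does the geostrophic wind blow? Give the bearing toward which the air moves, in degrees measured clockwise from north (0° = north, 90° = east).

The pressure-gradient force points toward the south (bearing 180°).
Geostrophic balance: in the Southern Hemisphere the Coriolis force deflects motion to the left, so the geostrophic wind blows 90° to the left of the pressure-gradient force (low pressure on the right).
Rotating 180° by 90° counterclockwise gives 090° — the wind blows toward the east.

090°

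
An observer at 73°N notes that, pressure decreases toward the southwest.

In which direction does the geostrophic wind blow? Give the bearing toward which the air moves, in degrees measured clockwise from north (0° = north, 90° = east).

The pressure-gradient force points toward the southwest (bearing 225°).
Geostrophic balance: in the Northern Hemisphere the Coriolis force deflects motion to the right, so the geostrophic wind blows 90° to the right of the pressure-gradient force (low pressure on the left).
Rotating 225° by 90° clockwise gives 315° — the wind blows toward the northwest.

315°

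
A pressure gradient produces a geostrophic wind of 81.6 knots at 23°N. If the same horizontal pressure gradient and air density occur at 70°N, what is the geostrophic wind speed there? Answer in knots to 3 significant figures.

With the same pressure gradient and density, V_g ∝ 1/f ∝ 1/sin φ.
V₂ = V₁ · sin φ₁ / sin φ₂ = 81.6 × sin 23° / sin 70°
V₂ = 81.6 × 0.3907/0.9397 = 33.9 knots

33.9 knots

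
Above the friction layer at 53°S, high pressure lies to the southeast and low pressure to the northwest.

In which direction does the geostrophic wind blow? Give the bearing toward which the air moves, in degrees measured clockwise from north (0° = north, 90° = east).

The pressure-gradient force points toward the northwest (bearing 315°).
Geostrophic balance: in the Southern Hemisphere the Coriolis force deflects motion to the left, so the geostrophic wind blows 90° to the left of the pressure-gradient force (low pressure on the right).
Rotating 315° by 90° counterclockwise gives 225° — the wind blows toward the southwest.

225°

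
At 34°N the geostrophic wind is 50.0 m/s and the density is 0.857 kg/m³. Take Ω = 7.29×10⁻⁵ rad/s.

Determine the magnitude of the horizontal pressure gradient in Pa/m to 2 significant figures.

Coriolis parameter at 34°N:
f = 2Ω sin φ = 2 × 7.29×10⁻⁵ × sin 34° = 8.15×10⁻⁵ s⁻¹
Geostrophic balance rearranged: |∂P/∂n| = f ρ V_g
|∂P/∂n| = 8.15×10⁻⁵ × 0.857 × 50.0 = 3.49×10⁻³ Pa/m

3.5×10⁻³ Pa/m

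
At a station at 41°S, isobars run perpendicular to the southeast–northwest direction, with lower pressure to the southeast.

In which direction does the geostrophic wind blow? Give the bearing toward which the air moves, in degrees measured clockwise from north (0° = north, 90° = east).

The pressure-gradient force points toward the southeast (bearing 135°).
Geostrophic balance: in the Southern Hemisphere the Coriolis force deflects motion to the left, so the geostrophic wind blows 90° to the left of the pressure-gradient force (low pressure on the right).
Rotating 135° by 90° counterclockwise gives 045° — the wind blows toward the northeast.

045°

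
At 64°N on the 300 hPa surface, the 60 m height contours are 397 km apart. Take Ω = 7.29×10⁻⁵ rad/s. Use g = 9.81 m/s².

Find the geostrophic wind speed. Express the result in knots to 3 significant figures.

Coriolis parameter at 64°N:
f = 2Ω sin φ = 2 × 7.29×10⁻⁵ × sin 64° = 1.31×10⁻⁴ s⁻¹
Height gradient: |∂Z/∂n| = 60 m / 397000 m = 1.51×10⁻⁴
On a pressure surface, geostrophic balance gives V_g = (g/f)|∂Z/∂n|:
V_g = 9.81 × 1.51×10⁻⁴ / 1.31×10⁻⁴ = 11.3 m/s
Converting: 11.3 m/s × 1.944 = 22.0 knots

22.0 knots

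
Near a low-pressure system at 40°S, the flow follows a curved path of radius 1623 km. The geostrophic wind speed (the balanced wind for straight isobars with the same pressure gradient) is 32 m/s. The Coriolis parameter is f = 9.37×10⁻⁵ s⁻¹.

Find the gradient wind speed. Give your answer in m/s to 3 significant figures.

Around a low, centrifugal force acts outward with Coriolis, so pressure-gradient force balances both:
(1/ρ)|∂P/∂n| = fV + V²/R  →  V² + fR·V − fR·V_g = 0
With fR = 9.37×10⁻⁵ × 1623×10³ m = 152 m/s:
V = [−fR + √((fR)² + 4 fR V_g)]/2 = [−152 + √(152² + 4×152×32)]/2 = 27.2 m/s
Subgeostrophic (V < V_g = 32 m/s), as expected around a low.

27.2 m/s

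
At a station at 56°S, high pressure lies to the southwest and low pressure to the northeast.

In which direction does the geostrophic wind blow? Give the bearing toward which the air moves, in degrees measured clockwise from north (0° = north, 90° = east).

315°

The pressure-gradient force points toward the northeast (bearing 045°).
Geostrophic balance: in the Southern Hemisphere the Coriolis force deflects motion to the left, so the geostrophic wind blows 90° to the left of the pressure-gradient force (low pressure on the right).
Rotating 045° by 90° counterclockwise gives 315° — the wind blows toward the northwest.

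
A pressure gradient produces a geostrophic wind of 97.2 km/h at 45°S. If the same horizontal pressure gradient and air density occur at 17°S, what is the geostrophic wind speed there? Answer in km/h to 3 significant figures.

With the same pressure gradient and density, V_g ∝ 1/f ∝ 1/sin φ.
V₂ = V₁ · sin φ₁ / sin φ₂ = 97.2 × sin 45° / sin 17°
V₂ = 97.2 × 0.7071/0.2924 = 235 km/h

235 km/h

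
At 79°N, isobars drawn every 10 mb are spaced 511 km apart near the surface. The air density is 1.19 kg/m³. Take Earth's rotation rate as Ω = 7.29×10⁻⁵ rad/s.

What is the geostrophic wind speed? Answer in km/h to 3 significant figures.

Coriolis parameter at 79°N:
f = 2Ω sin φ = 2 × 7.29×10⁻⁵ × sin 79° = 1.43×10⁻⁴ s⁻¹
Pressure gradient: |∂P/∂n| = 1000 Pa / 511000 m = 1.96×10⁻³ Pa/m
Geostrophic balance (pressure-gradient force = Coriolis force):
V_g = (1/(fρ)) |∂P/∂n| = 1.96×10⁻³ / (1.43×10⁻⁴ × 1.19) = 11.5 m/s
Converting: 11.5 m/s × 3.6 = 41.4 km/h

41.4 km/h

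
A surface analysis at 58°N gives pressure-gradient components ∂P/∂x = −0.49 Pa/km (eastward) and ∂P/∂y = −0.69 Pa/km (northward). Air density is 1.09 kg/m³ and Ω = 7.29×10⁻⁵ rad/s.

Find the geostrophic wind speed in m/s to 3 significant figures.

Coriolis parameter at 58°N:
f = 2Ω sin φ = 2 × 7.29×10⁻⁵ × sin 58° = 1.24×10⁻⁴ s⁻¹
Component geostrophic relations (x east, y north):
u_g = −(1/(fρ)) ∂P/∂y,  v_g = (1/(fρ)) ∂P/∂x
u_g = −(−0.69×10⁻³)/(1.24×10⁻⁴ × 1.09) = 5.12 m/s;  v_g = (−0.49×10⁻³)/(1.24×10⁻⁴ × 1.09) = −3.64 m/s
|V_g| = √(u_g² + v_g²) = 6.28 m/s

6.28 m/s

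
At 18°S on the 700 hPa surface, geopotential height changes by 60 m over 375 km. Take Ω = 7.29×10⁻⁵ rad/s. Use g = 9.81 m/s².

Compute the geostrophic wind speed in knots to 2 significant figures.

68 knots

Coriolis parameter at 18°S:
f = 2Ω sin φ = 2 × 7.29×10⁻⁵ × sin 18° = 4.51×10⁻⁵ s⁻¹
Height gradient: |∂Z/∂n| = 60 m / 375000 m = 1.60×10⁻⁴
On a pressure surface, geostrophic balance gives V_g = (g/f)|∂Z/∂n|:
V_g = 9.81 × 1.60×10⁻⁴ / 4.51×10⁻⁵ = 34.8 m/s
Converting: 34.8 m/s × 1.944 = 68 knots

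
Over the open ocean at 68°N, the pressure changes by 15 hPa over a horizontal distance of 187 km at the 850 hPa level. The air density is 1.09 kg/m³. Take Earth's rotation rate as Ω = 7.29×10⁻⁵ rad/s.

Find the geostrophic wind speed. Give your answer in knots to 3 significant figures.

106 knots

Coriolis parameter at 68°N:
f = 2Ω sin φ = 2 × 7.29×10⁻⁵ × sin 68° = 1.35×10⁻⁴ s⁻¹
Pressure gradient: |∂P/∂n| = 1500 Pa / 187000 m = 8.02×10⁻³ Pa/m
Geostrophic balance (pressure-gradient force = Coriolis force):
V_g = (1/(fρ)) |∂P/∂n| = 8.02×10⁻³ / (1.35×10⁻⁴ × 1.09) = 54.4 m/s
Converting: 54.4 m/s × 1.944 = 106 knots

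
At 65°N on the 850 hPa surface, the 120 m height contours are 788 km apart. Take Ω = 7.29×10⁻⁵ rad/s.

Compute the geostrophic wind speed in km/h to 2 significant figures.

41 km/h

Coriolis parameter at 65°N:
f = 2Ω sin φ = 2 × 7.29×10⁻⁵ × sin 65° = 1.32×10⁻⁴ s⁻¹
Height gradient: |∂Z/∂n| = 120 m / 788000 m = 1.52×10⁻⁴
On a pressure surface, geostrophic balance gives V_g = (g/f)|∂Z/∂n|:
V_g = 9.81 × 1.52×10⁻⁴ / 1.32×10⁻⁴ = 11.3 m/s
Converting: 11.3 m/s × 3.6 = 41 km/h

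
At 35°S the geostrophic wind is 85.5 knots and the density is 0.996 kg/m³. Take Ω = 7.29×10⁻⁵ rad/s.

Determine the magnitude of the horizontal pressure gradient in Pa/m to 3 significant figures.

3.66×10⁻³ Pa/m

Coriolis parameter at 35°S:
f = 2Ω sin φ = 2 × 7.29×10⁻⁵ × sin 35° = 8.36×10⁻⁵ s⁻¹
Wind speed in SI: 85.5 knots = 44.0 m/s
Geostrophic balance rearranged: |∂P/∂n| = f ρ V_g
|∂P/∂n| = 8.36×10⁻⁵ × 0.996 × 44.0 = 3.66×10⁻³ Pa/m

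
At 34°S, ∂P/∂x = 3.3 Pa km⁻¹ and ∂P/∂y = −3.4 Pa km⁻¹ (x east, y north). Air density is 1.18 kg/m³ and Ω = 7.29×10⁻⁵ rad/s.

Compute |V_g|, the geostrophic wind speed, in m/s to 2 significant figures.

Coriolis parameter at 34°S:
f = 2Ω sin φ = 2 × 7.29×10⁻⁵ × sin 34° = 8.15×10⁻⁵ s⁻¹
In the Southern Hemisphere f is negative: f = −8.15×10⁻⁵ s⁻¹.
Component geostrophic relations (x east, y north):
u_g = −(1/(fρ)) ∂P/∂y,  v_g = (1/(fρ)) ∂P/∂x
u_g = −(−3.4×10⁻³)/(−8.15×10⁻⁵ × 1.18) = −35.3 m/s;  v_g = (3.3×10⁻³)/(−8.15×10⁻⁵ × 1.18) = −34.3 m/s
|V_g| = √(u_g² + v_g²) = 49.3 m/s

49 m/s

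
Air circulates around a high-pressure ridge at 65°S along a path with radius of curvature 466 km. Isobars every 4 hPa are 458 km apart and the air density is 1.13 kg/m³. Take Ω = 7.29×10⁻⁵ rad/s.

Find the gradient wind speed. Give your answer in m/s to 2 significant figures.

6.5 m/s

Coriolis parameter at 65°S:
f = 2Ω sin φ = 2 × 7.29×10⁻⁵ × sin 65° = 1.32×10⁻⁴ s⁻¹
Pressure gradient: |∂P/∂n| = 400 Pa / 458000 m = 8.73×10⁻⁴ Pa/m
Geostrophic speed: V_g = |∂P/∂n|/(fρ) = 8.73×10⁻⁴/(1.32×10⁻⁴ × 1.13) = 5.85 m/s
Around a high, pressure-gradient force acts outward with centrifugal, so Coriolis balances both:
fV = (1/ρ)|∂P/∂n| + V²/R  →  V² − fR·V + fR·V_g = 0
With fR = 1.32×10⁻⁴ × 466×10³ m = 61.6 m/s:
V = [fR − √((fR)² − 4 fR V_g)]/2 = [61.6 − √(61.6² − 4×61.6×5.85)]/2 = 6.54 m/s
Supergeostrophic (V > V_g = 5.85 m/s), as expected around a high.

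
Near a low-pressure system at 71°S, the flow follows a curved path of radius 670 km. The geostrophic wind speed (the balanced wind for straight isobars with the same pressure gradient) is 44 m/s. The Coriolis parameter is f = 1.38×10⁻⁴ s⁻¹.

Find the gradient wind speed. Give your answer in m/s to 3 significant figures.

Around a low, centrifugal force acts outward with Coriolis, so pressure-gradient force balances both:
(1/ρ)|∂P/∂n| = fV + V²/R  →  V² + fR·V − fR·V_g = 0
With fR = 1.38×10⁻⁴ × 670×10³ m = 92.5 m/s:
V = [−fR + √((fR)² + 4 fR V_g)]/2 = [−92.5 + √(92.5² + 4×92.5×44)]/2 = 32.5 m/s
Subgeostrophic (V < V_g = 44 m/s), as expected around a low.

32.5 m/s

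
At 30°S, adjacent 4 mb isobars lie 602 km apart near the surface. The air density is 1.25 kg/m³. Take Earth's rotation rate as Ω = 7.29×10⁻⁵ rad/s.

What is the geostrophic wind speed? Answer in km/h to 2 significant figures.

26 km/h

Coriolis parameter at 30°S:
f = 2Ω sin φ = 2 × 7.29×10⁻⁵ × sin 30° = 7.29×10⁻⁵ s⁻¹
Pressure gradient: |∂P/∂n| = 400 Pa / 602000 m = 6.64×10⁻⁴ Pa/m
Geostrophic balance (pressure-gradient force = Coriolis force):
V_g = (1/(fρ)) |∂P/∂n| = 6.64×10⁻⁴ / (7.29×10⁻⁵ × 1.25) = 7.29 m/s
Converting: 7.29 m/s × 3.6 = 26 km/h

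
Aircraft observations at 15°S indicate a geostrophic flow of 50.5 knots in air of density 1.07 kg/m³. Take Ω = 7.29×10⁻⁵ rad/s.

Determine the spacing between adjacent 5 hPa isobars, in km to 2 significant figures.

Coriolis parameter at 15°S:
f = 2Ω sin φ = 2 × 7.29×10⁻⁵ × sin 15° = 3.77×10⁻⁵ s⁻¹
Wind speed in SI: 50.5 knots = 26.0 m/s
Geostrophic balance rearranged: |∂P/∂n| = f ρ V_g
|∂P/∂n| = 3.77×10⁻⁵ × 1.07 × 26.0 = 1.05×10⁻³ Pa/m
Isobar spacing: Δn = ΔP/|∂P/∂n| = 500 Pa / 1.05×10⁻³ Pa/m = 476654 m ≈ 480 km

480 km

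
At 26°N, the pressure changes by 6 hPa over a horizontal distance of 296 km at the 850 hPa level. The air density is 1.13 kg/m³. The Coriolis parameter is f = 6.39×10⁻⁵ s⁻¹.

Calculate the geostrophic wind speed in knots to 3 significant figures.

54.6 knots

Pressure gradient: |∂P/∂n| = 600 Pa / 296000 m = 2.03×10⁻³ Pa/m
Geostrophic balance (pressure-gradient force = Coriolis force):
V_g = (1/(fρ)) |∂P/∂n| = 2.03×10⁻³ / (6.39×10⁻⁵ × 1.13) = 28.1 m/s
Converting: 28.1 m/s × 1.944 = 54.6 knots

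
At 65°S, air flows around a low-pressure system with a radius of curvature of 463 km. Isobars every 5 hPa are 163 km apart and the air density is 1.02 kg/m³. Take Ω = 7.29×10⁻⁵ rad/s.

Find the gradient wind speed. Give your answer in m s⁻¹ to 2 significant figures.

Coriolis parameter at 65°S:
f = 2Ω sin φ = 2 × 7.29×10⁻⁵ × sin 65° = 1.32×10⁻⁴ s⁻¹
Pressure gradient: |∂P/∂n| = 500 Pa / 163000 m = 3.07×10⁻³ Pa/m
Geostrophic speed: V_g = |∂P/∂n|/(fρ) = 3.07×10⁻³/(1.32×10⁻⁴ × 1.02) = 22.8 m/s
Around a low, centrifugal force acts outward with Coriolis, so pressure-gradient force balances both:
(1/ρ)|∂P/∂n| = fV + V²/R  →  V² + fR·V − fR·V_g = 0
With fR = 1.32×10⁻⁴ × 463×10³ m = 61.2 m/s:
V = [−fR + √((fR)² + 4 fR V_g)]/2 = [−61.2 + √(61.2² + 4×61.2×22.8)]/2 = 17.7 m/s
Subgeostrophic (V < V_g = 22.8 m/s), as expected around a low.

18 m s⁻¹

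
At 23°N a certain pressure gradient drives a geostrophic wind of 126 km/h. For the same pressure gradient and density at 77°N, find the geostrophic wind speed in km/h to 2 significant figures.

With the same pressure gradient and density, V_g ∝ 1/f ∝ 1/sin φ.
V₂ = V₁ · sin φ₁ / sin φ₂ = 126 × sin 23° / sin 77°
V₂ = 126 × 0.3907/0.9744 = 51 km/h

51 km/h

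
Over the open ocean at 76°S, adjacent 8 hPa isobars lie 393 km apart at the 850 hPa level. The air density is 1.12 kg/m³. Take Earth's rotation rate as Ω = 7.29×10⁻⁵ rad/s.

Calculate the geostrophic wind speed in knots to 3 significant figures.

Coriolis parameter at 76°S:
f = 2Ω sin φ = 2 × 7.29×10⁻⁵ × sin 76° = 1.41×10⁻⁴ s⁻¹
Pressure gradient: |∂P/∂n| = 800 Pa / 393000 m = 2.04×10⁻³ Pa/m
Geostrophic balance (pressure-gradient force = Coriolis force):
V_g = (1/(fρ)) |∂P/∂n| = 2.04×10⁻³ / (1.41×10⁻⁴ × 1.12) = 12.8 m/s
Converting: 12.8 m/s × 1.944 = 25.0 knots

25.0 knots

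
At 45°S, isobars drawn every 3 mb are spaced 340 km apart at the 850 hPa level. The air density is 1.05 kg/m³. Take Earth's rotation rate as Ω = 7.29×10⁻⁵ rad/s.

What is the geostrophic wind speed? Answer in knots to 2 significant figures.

16 knots

Coriolis parameter at 45°S:
f = 2Ω sin φ = 2 × 7.29×10⁻⁵ × sin 45° = 1.03×10⁻⁴ s⁻¹
Pressure gradient: |∂P/∂n| = 300 Pa / 340000 m = 8.82×10⁻⁴ Pa/m
Geostrophic balance (pressure-gradient force = Coriolis force):
V_g = (1/(fρ)) |∂P/∂n| = 8.82×10⁻⁴ / (1.03×10⁻⁴ × 1.05) = 8.15 m/s
Converting: 8.15 m/s × 1.944 = 16 knots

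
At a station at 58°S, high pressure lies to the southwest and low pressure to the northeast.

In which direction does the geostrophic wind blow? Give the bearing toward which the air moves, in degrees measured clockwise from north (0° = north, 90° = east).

The pressure-gradient force points toward the northeast (bearing 045°).
Geostrophic balance: in the Southern Hemisphere the Coriolis force deflects motion to the left, so the geostrophic wind blows 90° to the left of the pressure-gradient force (low pressure on the right).
Rotating 045° by 90° counterclockwise gives 315° — the wind blows toward the northwest.

315°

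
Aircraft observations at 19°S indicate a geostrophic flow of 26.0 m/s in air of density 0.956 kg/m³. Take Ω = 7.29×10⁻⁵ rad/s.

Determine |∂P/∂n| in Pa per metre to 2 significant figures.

Coriolis parameter at 19°S:
f = 2Ω sin φ = 2 × 7.29×10⁻⁵ × sin 19° = 4.75×10⁻⁵ s⁻¹
Geostrophic balance rearranged: |∂P/∂n| = f ρ V_g
|∂P/∂n| = 4.75×10⁻⁵ × 0.956 × 26.0 = 1.18×10⁻³ Pa/m

1.2×10⁻³ Pa/m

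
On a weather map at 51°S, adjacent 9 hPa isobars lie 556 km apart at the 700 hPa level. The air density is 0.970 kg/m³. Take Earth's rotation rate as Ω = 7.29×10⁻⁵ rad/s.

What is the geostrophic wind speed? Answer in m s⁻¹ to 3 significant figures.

14.7 m s⁻¹

Coriolis parameter at 51°S:
f = 2Ω sin φ = 2 × 7.29×10⁻⁵ × sin 51° = 1.13×10⁻⁴ s⁻¹
Pressure gradient: |∂P/∂n| = 900 Pa / 556000 m = 1.62×10⁻³ Pa/m
Geostrophic balance (pressure-gradient force = Coriolis force):
V_g = (1/(fρ)) |∂P/∂n| = 1.62×10⁻³ / (1.13×10⁻⁴ × 0.970) = 14.7 m/s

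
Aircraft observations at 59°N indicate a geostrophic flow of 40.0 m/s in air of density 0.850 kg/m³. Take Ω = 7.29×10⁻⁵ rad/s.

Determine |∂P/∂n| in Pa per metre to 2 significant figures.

4.2×10⁻³ Pa/m

Coriolis parameter at 59°N:
f = 2Ω sin φ = 2 × 7.29×10⁻⁵ × sin 59° = 1.25×10⁻⁴ s⁻¹
Geostrophic balance rearranged: |∂P/∂n| = f ρ V_g
|∂P/∂n| = 1.25×10⁻⁴ × 0.850 × 40.0 = 4.25×10⁻³ Pa/m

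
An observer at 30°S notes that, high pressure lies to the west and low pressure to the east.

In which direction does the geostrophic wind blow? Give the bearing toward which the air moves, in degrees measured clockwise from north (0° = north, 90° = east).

The pressure-gradient force points toward the east (bearing 090°).
Geostrophic balance: in the Southern Hemisphere the Coriolis force deflects motion to the left, so the geostrophic wind blows 90° to the left of the pressure-gradient force (low pressure on the right).
Rotating 090° by 90° counterclockwise gives 000° — the wind blows toward the north.

000°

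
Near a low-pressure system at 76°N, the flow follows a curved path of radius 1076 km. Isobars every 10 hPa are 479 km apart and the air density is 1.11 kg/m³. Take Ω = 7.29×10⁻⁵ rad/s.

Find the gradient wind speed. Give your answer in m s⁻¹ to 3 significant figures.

Coriolis parameter at 76°N:
f = 2Ω sin φ = 2 × 7.29×10⁻⁵ × sin 76° = 1.41×10⁻⁴ s⁻¹
Pressure gradient: |∂P/∂n| = 1000 Pa / 479000 m = 2.09×10⁻³ Pa/m
Geostrophic speed: V_g = |∂P/∂n|/(fρ) = 2.09×10⁻³/(1.41×10⁻⁴ × 1.11) = 13.3 m/s
Around a low, centrifugal force acts outward with Coriolis, so pressure-gradient force balances both:
(1/ρ)|∂P/∂n| = fV + V²/R  →  V² + fR·V − fR·V_g = 0
With fR = 1.41×10⁻⁴ × 1076×10³ m = 152 m/s:
V = [−fR + √((fR)² + 4 fR V_g)]/2 = [−152 + √(152² + 4×152×13.3)]/2 = 12.3 m/s
Subgeostrophic (V < V_g = 13.3 m/s), as expected around a low.

12.3 m s⁻¹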